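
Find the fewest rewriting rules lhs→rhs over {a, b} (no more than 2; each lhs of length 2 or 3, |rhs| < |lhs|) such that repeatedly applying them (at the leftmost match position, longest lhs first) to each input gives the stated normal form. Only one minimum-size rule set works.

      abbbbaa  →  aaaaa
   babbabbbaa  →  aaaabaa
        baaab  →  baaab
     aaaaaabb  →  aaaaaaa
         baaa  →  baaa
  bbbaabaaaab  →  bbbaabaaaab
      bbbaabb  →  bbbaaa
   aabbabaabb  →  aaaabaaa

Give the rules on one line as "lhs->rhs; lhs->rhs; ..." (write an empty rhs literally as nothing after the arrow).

abb->aa; bab->ab

  | abbbbaa => aabbaa => aaaaa
  | babbabbbaa => abbabbbaa => aaabbbaa => aaaabaa
  | baaab
  | aaaaaabb => aaaaaaa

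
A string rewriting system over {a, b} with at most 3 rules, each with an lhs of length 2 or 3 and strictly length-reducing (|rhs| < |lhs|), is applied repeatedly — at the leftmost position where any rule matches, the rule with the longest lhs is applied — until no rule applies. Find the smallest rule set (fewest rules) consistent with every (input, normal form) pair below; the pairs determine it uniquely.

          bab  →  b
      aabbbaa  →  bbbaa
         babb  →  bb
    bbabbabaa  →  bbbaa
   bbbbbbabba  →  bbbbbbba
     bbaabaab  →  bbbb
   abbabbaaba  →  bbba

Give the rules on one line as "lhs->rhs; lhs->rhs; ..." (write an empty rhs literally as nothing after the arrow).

  | bab => b
  | aabbbaa => bbbaa
  | babb => bb
  | bbabbabaa => bbbabaa => bbbaa

aab->b; ab->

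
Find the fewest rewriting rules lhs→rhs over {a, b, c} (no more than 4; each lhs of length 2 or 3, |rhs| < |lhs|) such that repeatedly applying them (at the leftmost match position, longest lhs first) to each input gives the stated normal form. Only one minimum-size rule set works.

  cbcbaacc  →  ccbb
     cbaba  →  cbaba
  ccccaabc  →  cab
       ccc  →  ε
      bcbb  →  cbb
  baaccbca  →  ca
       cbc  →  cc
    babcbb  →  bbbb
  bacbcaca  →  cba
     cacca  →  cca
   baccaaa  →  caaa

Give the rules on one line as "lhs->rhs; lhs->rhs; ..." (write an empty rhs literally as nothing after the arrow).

  | cbcbaacc => ccbaacc => ccbabc => ccbac => ccbb
  | cbaba
  | ccccaabc => caabc => caac => cab
  | ccc => ε

ac->b; bc->c; ccc->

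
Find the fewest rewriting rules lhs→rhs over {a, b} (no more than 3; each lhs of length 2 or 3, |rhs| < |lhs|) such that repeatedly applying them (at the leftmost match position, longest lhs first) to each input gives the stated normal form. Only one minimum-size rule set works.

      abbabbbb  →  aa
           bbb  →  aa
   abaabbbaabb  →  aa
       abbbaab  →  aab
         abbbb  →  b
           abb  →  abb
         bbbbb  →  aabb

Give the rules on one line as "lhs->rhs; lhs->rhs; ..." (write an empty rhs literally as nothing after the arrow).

aaa->; ba->b; bbb->aa

  | abbabbbb => abbbbbb => aaabbb => bbb => aa
  | bbb => aa
  | abaabbbaabb => ababbbaabb => abbbbaabb => aaabaabb => baabb => babb => bbb => aa
  | abbbaab => aaaaab => aab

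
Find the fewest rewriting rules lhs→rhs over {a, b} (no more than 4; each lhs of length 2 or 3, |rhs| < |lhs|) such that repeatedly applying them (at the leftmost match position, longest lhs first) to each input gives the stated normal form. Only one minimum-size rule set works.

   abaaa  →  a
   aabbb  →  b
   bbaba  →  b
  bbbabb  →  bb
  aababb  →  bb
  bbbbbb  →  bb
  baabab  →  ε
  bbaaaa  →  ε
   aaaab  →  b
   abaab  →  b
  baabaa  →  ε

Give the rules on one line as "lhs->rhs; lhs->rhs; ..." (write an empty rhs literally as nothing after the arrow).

aa->; ab->; ba->; bbb->b

  | abaaa => aaa => a
  | aabbb => bbb => b
  | bbaba => bba => b
  | bbbabb => babb => bb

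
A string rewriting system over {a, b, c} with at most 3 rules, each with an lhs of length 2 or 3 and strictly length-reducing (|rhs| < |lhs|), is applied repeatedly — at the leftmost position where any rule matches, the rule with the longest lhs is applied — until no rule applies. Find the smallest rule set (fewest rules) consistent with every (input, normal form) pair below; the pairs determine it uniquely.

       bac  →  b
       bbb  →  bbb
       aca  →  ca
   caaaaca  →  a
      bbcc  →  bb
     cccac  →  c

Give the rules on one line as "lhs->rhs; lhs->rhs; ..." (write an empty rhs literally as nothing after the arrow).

  | bac => b
  | bbb
  | aca => ca
  | caaaaca => caaaca => caaca => caca => cca => a

ac->; aca->ca; cc->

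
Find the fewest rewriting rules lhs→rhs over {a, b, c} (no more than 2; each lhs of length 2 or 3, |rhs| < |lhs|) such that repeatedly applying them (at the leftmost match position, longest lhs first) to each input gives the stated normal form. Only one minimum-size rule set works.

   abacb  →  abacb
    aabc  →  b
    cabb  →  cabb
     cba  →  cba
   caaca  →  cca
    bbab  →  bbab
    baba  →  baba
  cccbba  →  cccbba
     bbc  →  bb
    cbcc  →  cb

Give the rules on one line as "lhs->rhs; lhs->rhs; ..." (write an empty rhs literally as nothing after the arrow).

  | abacb
  | aabc => bc => b
  | cabb
  | cba

aa->; bc->b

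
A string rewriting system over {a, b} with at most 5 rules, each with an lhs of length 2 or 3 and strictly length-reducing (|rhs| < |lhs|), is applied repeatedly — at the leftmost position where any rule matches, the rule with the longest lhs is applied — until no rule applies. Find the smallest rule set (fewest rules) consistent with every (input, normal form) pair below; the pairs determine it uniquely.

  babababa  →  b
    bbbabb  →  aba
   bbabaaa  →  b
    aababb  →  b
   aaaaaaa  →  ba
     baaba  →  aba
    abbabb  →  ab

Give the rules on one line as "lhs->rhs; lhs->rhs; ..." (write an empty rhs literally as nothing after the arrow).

aa->b; bab->ba; bb->a; bba->a

  | babababa => baababa => bbbaba => ababa => abaa => abb => aa => b
  | bbbabb => ababb => abab => aba
  | bbabaaa => abaaa => abba => aa => b
  | aababb => bbabb => abb => aa => b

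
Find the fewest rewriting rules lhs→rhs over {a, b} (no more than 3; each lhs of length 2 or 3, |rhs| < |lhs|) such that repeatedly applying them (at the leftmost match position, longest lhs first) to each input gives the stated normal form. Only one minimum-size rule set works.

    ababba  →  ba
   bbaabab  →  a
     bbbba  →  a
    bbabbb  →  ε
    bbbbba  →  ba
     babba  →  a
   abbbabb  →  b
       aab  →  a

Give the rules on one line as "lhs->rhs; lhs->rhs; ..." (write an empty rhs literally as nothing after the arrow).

  | ababba => abba => ba
  | bbaabab => aabab => aab => a
  | bbbba => bba => a
  | bbabbb => abbb => bb => ε

ab->; bb->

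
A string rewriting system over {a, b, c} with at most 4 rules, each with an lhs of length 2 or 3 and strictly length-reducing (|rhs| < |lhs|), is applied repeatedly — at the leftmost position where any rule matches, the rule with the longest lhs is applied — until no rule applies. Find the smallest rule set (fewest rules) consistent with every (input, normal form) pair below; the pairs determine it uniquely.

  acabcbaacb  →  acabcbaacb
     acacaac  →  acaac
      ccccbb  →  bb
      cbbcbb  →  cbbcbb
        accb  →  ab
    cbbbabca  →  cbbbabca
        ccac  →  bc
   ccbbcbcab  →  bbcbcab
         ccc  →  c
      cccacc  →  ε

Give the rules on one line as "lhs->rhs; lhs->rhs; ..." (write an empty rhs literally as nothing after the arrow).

cac->c; cc->; cca->b

  | acabcbaacb
  | acacaac => acaac
  | ccccbb => ccbb => bb
  | cbbcbb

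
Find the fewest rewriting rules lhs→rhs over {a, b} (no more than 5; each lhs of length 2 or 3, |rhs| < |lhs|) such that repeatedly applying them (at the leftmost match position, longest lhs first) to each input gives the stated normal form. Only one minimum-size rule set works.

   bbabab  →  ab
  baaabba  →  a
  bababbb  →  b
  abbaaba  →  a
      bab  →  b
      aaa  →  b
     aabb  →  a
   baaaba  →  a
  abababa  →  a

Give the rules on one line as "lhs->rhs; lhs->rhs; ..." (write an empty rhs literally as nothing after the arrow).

aa->a; aaa->b; ba->; bb->

  | bbabab => abab => ab
  | baaabba => aabba => abba => aa => a
  | bababbb => babbb => bbb => b
  | abbaaba => aaaba => bba => a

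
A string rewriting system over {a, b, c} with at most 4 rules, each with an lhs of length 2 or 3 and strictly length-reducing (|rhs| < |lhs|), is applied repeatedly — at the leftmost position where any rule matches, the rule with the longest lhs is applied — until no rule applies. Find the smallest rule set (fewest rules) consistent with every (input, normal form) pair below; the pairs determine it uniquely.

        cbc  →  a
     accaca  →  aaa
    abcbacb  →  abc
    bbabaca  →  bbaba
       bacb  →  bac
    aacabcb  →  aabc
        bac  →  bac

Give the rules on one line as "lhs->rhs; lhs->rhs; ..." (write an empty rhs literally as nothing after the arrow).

  | cbc => cc => a
  | accaca => aaaca => aaa
  | abcbacb => abcacb => abcb => abc
  | bbabaca => bbaba

ca->; cb->c; cc->a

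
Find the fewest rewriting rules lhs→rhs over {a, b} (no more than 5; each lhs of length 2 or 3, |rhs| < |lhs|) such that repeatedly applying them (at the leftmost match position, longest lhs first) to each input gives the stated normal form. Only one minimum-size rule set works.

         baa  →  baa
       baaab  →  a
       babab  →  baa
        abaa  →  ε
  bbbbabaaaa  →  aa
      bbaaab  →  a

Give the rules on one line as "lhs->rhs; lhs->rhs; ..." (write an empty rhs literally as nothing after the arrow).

  | baa
  | baaab => bb => a
  | babab => baab => baa
  | abaa => aaa => ε

aaa->; ab->a; abb->; bb->a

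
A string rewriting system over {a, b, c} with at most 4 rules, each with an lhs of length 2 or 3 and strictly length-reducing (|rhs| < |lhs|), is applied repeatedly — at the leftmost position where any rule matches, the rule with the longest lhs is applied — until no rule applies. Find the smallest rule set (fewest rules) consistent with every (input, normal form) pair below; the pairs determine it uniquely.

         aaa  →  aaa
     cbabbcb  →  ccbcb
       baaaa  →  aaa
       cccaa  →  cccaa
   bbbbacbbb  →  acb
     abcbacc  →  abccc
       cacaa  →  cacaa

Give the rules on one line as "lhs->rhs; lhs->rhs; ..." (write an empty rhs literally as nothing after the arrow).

ba->; bab->c; bb->

  | aaa
  | cbabbcb => ccbcb
  | baaaa => aaa
  | cccaa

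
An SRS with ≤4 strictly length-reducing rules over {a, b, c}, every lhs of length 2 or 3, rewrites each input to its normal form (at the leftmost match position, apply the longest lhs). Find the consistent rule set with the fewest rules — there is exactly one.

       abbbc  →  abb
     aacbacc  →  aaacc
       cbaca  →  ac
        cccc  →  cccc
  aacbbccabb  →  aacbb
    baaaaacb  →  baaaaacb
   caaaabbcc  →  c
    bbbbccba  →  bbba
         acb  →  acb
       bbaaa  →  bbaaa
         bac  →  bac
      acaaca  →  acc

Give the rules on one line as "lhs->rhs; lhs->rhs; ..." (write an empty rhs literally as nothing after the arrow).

bc->; ca->c; cba->a

  | abbbc => abb
  | aacbacc => aaacc
  | cbaca => aca => ac
  | cccc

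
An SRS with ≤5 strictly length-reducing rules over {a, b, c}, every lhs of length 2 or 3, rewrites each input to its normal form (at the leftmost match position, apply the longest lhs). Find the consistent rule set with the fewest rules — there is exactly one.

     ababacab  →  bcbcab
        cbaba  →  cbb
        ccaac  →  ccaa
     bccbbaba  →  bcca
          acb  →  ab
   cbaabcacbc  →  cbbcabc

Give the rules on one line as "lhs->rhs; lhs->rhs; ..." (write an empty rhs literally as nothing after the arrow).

aba->bc; ac->a; ba->b; bbb->

  | ababacab => bcbacab => bcbcab
  | cbaba => cbba => cbb
  | ccaac => ccaa
  | bccbbaba => bccbbba => bcca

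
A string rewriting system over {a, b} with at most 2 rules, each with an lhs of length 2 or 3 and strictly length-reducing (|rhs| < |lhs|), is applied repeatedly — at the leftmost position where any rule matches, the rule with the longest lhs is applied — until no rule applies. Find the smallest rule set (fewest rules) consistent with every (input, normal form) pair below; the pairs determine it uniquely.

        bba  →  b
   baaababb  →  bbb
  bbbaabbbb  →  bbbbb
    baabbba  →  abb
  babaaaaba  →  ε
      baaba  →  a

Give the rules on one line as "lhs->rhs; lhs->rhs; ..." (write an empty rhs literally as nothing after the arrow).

aa->b; ba->

  | bba => b
  | baaababb => aababb => bbabb => bbb
  | bbbaabbbb => bbabbbb => bbbbb
  | baabbba => abbba => abb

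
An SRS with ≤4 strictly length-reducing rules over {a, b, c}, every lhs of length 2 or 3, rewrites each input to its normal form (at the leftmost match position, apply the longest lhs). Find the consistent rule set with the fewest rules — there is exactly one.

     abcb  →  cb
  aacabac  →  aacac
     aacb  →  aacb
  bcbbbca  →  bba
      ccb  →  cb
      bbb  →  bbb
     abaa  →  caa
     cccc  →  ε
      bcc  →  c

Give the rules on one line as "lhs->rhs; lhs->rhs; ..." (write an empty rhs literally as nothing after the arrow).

  | abcb => ccb => cb
  | aacabac => aaccac => aacac
  | aacb
  | bcbbbca => bbbca => bba

ab->c; bc->; cc->c; ccc->b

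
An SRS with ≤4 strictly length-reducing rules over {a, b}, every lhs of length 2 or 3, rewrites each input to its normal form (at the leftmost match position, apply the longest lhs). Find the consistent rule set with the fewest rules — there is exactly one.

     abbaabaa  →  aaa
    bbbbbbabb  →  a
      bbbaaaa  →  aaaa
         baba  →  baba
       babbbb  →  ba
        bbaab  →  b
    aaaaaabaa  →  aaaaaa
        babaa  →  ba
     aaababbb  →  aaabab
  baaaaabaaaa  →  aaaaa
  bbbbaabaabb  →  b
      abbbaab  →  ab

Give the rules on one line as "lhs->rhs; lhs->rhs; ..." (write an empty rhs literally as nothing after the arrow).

  | abbaabaa => aaabaa => aaa
  | bbbbbbabb => bbbabb => abb => a
  | bbbaaaa => aaaa
  | baba

abb->a; baa->; bb->b; bbb->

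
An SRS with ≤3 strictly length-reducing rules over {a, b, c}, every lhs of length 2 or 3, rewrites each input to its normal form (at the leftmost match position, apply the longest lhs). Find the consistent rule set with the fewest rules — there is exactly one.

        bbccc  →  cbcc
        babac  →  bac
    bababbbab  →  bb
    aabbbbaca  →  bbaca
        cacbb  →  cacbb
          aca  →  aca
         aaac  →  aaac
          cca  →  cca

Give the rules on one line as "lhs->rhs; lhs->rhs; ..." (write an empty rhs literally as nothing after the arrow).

ab->; bbb->bb; bbc->cb

  | bbccc => cbcc
  | babac => bac
  | bababbbab => babbbab => bbbab => bbab => bb
  | aabbbbaca => abbbaca => bbaca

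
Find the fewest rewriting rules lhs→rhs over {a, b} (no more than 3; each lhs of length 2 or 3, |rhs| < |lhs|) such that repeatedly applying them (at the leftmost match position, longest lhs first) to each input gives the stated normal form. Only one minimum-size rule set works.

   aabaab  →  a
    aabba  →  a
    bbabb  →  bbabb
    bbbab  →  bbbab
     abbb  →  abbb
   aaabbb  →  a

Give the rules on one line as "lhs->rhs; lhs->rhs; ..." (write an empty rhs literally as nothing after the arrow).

  | aabaab => aaaab => aaab => aab => aa => a
  | aabba => aaba => aaa => aa => a
  | bbabb
  | bbbab

aa->a; aab->aa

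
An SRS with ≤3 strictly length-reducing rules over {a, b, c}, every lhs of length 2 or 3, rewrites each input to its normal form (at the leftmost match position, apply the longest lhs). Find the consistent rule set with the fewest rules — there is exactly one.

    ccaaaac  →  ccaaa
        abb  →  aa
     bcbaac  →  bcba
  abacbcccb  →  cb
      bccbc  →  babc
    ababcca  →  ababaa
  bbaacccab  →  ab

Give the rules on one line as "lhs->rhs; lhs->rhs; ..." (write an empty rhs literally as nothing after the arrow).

ac->; bb->a; bcc->ba

  | ccaaaac => ccaaa
  | abb => aa
  | bcbaac => bcba
  | abacbcccb => abbcccb => aacccb => accb => cb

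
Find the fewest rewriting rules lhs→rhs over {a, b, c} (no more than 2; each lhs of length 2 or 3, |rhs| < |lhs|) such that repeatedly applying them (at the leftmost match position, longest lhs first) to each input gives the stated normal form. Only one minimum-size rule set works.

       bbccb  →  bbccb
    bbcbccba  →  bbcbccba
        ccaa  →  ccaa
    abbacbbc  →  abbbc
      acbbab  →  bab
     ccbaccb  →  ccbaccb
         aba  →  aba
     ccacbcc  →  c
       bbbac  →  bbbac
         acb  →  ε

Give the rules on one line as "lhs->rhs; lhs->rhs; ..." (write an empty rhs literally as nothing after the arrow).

  | bbccb
  | bbcbccba
  | ccaa
  | abbacbbc => abbbc

acb->; ccc->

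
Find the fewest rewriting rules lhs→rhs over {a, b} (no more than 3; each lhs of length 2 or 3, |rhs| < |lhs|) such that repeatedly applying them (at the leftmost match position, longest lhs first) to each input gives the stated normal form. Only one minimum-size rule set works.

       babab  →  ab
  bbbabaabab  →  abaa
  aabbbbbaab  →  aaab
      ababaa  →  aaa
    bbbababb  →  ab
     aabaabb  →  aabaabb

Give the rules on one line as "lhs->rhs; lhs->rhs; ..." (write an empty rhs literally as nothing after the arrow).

bab->; bba->; bbb->

  | babab => ab
  | bbbabaabab => abaabab => abaa
  | aabbbbbaab => aabbaab => aaab
  | ababaa => aaa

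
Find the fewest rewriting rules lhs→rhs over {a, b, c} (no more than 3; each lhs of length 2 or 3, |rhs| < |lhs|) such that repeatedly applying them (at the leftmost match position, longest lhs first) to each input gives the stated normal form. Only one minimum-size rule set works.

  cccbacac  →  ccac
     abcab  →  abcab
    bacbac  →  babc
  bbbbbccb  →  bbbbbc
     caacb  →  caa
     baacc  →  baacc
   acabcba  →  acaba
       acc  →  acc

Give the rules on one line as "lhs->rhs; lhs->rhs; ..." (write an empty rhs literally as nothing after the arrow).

  | cccbacac => ccbcac => ccac
  | abcab
  | bacbac => babc
  | bbbbbccb => bbbbbc

bcb->b; cb->; cba->b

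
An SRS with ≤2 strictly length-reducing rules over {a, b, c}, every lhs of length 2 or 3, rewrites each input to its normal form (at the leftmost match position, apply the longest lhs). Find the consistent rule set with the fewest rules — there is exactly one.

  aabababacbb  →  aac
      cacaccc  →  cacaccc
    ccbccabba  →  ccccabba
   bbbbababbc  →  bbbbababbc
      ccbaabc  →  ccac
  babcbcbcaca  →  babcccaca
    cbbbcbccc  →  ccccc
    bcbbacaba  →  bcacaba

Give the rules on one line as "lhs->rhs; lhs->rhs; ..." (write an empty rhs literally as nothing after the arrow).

  | aabababacbb => aababacbb => aabacbb => aacbb => aacb => aac
  | cacaccc
  | ccbccabba => ccccabba
  | bbbbababbc

aab->a; cb->c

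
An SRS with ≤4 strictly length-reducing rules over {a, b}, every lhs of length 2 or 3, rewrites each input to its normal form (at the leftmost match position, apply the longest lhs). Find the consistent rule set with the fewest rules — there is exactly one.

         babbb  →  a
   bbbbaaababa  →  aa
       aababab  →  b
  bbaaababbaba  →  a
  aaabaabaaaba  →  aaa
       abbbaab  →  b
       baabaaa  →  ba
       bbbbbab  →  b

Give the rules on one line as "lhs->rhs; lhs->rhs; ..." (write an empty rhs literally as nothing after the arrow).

  | babbb => bbbb => abb => bb => a
  | bbbbaaababa => abbaaababa => bbaaababa => aaaababa => aaaba => aa
  | aababab => abab => b
  | bbaaababbaba => aaaababbaba => aaabbaba => aabbaba => abbaba => bbaba => aaba => a

ab->b; aba->; baa->ba; bb->a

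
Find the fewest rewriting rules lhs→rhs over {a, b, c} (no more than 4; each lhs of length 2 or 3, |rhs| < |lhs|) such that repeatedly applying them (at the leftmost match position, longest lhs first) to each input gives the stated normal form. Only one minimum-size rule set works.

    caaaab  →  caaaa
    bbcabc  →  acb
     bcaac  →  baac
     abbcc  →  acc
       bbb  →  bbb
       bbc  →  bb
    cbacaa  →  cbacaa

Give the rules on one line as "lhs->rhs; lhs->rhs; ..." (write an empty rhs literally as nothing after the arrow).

ab->a; bba->ac; bc->b

  | caaaab => caaaa
  | bbcabc => bbabc => acbc => acb
  | bcaac => baac
  | abbcc => abcc => acc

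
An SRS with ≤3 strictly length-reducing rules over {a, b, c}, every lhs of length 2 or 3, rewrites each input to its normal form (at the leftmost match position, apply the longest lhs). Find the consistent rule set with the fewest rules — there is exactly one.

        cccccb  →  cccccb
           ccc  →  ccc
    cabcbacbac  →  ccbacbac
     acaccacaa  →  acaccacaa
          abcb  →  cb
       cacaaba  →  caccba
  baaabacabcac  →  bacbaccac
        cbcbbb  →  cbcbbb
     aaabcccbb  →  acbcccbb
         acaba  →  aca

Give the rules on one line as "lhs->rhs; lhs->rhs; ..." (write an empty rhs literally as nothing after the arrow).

aab->cb; ab->

  | cccccb
  | ccc
  | cabcbacbac => ccbacbac
  | acaccacaa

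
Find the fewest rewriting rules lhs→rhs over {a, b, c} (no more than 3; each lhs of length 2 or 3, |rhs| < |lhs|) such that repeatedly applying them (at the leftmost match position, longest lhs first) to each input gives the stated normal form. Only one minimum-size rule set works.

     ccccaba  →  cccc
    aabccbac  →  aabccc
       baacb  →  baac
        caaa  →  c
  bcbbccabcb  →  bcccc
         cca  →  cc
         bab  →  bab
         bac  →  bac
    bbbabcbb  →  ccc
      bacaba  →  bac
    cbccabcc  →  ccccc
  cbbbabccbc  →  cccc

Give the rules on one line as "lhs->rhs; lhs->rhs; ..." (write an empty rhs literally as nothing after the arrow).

bbb->cc; ca->c; cb->c

  | ccccaba => ccccba => cccca => cccc
  | aabccbac => aabccac => aabccc
  | baacb => baac
  | caaa => caa => ca => c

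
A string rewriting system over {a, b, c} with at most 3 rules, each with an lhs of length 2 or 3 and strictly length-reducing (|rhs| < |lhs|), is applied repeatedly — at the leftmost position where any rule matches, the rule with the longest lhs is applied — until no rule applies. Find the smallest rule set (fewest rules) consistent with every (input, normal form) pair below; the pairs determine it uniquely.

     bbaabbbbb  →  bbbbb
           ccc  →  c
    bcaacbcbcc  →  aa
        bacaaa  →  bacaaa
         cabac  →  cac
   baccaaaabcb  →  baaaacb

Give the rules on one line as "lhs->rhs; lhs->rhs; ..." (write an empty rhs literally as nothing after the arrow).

ab->; bc->; cc->

  | bbaabbbbb => bbabbbb => bbbbb
  | ccc => c
  | bcaacbcbcc => aacbcbcc => aacbcc => aacc => aa
  | bacaaa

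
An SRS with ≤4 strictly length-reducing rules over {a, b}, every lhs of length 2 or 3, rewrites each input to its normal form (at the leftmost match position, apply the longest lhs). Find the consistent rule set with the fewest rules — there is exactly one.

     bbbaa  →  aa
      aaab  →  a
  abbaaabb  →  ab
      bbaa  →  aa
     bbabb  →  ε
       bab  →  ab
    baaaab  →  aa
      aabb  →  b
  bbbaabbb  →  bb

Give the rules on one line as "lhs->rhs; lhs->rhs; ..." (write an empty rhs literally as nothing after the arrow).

aab->; abb->; ba->a

  | bbbaa => bbaa => baa => aa
  | aaab => a
  | abbaaabb => aaabb => ab
  | bbaa => baa => aa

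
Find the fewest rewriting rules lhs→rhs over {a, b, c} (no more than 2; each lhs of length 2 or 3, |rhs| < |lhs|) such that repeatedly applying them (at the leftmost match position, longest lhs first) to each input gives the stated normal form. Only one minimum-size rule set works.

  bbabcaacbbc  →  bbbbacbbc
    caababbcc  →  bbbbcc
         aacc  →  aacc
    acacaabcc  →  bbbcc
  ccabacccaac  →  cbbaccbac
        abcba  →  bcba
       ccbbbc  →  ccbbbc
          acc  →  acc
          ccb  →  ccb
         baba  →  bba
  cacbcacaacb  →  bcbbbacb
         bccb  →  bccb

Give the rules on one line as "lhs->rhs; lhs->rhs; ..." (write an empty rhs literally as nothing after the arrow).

ab->b; ca->b

  | bbabcaacbbc => bbbcaacbbc => bbbbacbbc
  | caababbcc => bababbcc => bbabbcc => bbbbcc
  | aacc
  | acacaabcc => abcaabcc => bcaabcc => bbabcc => bbbcc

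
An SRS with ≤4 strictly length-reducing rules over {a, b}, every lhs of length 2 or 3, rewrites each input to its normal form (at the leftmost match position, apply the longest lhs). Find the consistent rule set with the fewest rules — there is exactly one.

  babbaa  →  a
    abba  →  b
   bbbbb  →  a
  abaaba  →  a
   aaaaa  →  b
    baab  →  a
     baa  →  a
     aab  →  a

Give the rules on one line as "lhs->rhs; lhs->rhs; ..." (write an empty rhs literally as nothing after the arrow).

aa->b; ab->a; bab->; bb->a

  | babbaa => baa => bb => a
  | abba => aba => aa => b
  | bbbbb => abbb => abb => ab => a
  | abaaba => aaaba => baba => a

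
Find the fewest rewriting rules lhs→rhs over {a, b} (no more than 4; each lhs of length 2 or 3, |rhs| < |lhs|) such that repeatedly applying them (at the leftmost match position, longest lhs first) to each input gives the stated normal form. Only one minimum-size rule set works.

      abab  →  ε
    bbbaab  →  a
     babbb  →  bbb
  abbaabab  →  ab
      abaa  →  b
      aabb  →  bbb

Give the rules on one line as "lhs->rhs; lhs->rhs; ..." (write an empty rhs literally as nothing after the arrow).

  | abab => aaa => ba => ε
  | bbbaab => bbab => baa => a
  | babbb => aabb => bbb
  | abbaabab => ababab => aaaab => baab => ab

aa->b; ba->; bab->aa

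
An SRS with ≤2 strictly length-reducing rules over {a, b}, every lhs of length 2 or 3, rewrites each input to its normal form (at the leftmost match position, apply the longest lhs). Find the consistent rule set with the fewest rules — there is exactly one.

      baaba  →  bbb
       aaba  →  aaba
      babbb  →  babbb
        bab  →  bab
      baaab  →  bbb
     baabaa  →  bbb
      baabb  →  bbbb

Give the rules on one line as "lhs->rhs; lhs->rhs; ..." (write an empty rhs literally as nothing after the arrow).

baa->bb; bba->bb

  | baaba => bbba => bbb
  | aaba
  | babbb
  | bab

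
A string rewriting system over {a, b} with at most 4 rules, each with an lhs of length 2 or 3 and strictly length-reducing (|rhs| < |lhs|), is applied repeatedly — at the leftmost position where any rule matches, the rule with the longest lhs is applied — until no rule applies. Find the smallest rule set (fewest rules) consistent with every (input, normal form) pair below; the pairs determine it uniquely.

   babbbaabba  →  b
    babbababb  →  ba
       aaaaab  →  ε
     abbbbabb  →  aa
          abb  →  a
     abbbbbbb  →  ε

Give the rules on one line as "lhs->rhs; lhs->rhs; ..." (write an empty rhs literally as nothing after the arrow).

  | babbbaabba => babaabba => bababba => babbba => baba => bab => b
  | babbababb => baababb => baabbb => baab => ba
  | aaaaab => aaab => ab => ε
  | abbbbabb => abbabb => aabb => aa

aaa->a; ab->; aba->ab; abb->a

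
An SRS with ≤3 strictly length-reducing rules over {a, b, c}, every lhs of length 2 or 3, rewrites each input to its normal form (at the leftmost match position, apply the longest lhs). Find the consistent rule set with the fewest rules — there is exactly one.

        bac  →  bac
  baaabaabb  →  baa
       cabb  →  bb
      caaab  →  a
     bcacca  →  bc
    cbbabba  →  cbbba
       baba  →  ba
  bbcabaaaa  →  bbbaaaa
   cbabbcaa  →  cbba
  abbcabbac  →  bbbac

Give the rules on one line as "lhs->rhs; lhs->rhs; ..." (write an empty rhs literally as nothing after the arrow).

ab->; ca->

  | bac
  | baaabaabb => baaaabb => baaab => baa
  | cabb => bb
  | caaab => aab => a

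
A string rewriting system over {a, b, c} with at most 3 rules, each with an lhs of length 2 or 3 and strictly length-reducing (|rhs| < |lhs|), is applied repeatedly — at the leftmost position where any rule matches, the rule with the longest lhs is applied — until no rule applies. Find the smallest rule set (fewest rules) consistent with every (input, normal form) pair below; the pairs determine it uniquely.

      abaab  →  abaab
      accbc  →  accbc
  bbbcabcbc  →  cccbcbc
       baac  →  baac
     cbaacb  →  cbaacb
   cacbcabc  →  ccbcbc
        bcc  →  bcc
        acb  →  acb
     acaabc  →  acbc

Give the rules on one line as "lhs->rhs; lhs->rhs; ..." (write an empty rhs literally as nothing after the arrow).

bbb->cc; ca->c

  | abaab
  | accbc
  | bbbcabcbc => cccabcbc => cccbcbc
  | baac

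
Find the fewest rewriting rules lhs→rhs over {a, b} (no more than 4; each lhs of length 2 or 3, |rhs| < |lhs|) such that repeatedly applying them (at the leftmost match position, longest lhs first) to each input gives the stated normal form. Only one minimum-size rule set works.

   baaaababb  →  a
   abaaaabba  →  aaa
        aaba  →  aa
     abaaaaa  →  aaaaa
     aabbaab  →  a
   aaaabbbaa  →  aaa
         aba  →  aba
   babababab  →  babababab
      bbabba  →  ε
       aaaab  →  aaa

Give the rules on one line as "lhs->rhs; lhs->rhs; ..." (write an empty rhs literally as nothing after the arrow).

aab->a; baa->a; bba->

  | baaaababb => aaababb => aaabb => aab => a
  | abaaaabba => aaaabba => aaaba => aaa
  | aaba => aa
  | abaaaaa => aaaaa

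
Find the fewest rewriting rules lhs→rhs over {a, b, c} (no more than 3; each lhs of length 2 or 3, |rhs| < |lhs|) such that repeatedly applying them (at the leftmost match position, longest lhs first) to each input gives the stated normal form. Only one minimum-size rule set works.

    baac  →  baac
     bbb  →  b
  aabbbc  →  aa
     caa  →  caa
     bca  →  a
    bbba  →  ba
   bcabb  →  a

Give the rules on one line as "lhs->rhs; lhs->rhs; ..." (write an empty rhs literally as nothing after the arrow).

  | baac
  | bbb => b
  | aabbbc => aabc => aa
  | caa

bb->; bc->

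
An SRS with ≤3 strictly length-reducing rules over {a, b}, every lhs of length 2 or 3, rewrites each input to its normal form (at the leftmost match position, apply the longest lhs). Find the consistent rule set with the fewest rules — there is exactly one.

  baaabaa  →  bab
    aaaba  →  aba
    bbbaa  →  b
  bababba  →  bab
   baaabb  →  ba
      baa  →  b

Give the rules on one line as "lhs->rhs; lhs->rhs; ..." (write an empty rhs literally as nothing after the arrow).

  | baaabaa => babaa => bab
  | aaaba => aba
  | bbbaa => baa => b
  | bababba => babaa => bab

aa->; bb->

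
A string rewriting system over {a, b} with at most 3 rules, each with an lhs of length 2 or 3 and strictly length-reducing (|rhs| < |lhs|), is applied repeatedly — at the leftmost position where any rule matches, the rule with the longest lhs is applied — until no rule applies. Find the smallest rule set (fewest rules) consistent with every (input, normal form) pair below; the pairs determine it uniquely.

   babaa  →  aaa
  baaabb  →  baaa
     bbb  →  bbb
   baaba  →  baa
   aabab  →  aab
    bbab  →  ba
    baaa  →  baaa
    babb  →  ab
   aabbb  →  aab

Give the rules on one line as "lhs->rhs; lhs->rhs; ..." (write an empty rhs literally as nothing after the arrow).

aba->a; abb->a; bab->a

  | babaa => aaa
  | baaabb => baaa
  | bbb
  | baaba => baa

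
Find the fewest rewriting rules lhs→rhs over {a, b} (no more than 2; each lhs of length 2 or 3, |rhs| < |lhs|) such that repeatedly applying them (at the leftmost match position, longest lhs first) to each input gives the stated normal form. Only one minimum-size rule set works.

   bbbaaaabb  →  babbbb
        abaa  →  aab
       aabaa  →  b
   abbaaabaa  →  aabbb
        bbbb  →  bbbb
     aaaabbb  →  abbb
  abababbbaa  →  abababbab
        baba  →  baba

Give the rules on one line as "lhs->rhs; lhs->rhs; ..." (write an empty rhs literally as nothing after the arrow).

  | bbbaaaabb => bbabaabb => bbaabbb => babbbb
  | abaa => aab
  | aabaa => aaab => b
  | abbaaabaa => abababaa => ababaab => abaabb => aabbb

aaa->; baa->ab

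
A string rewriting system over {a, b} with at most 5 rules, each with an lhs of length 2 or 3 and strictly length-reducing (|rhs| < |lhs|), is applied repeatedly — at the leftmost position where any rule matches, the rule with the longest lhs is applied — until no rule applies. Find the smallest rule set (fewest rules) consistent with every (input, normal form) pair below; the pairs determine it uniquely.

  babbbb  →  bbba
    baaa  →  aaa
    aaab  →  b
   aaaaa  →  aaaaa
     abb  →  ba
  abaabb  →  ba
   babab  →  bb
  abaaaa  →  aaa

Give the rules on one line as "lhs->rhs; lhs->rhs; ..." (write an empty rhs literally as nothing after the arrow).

  | babbbb => bbabb => bbba
  | baaa => aaa
  | aaab => aab => ab => b
  | aaaaa

ab->b; aba->; abb->ba; baa->aa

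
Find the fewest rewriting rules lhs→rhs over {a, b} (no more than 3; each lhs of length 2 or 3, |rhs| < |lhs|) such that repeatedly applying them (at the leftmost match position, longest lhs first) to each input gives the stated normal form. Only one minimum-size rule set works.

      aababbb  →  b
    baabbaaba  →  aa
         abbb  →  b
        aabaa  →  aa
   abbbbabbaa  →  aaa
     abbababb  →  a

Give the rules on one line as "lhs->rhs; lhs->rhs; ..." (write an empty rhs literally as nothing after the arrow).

aab->b; ba->a; bb->a

  | aababbb => babbb => abbb => aab => b
  | baabbaaba => aabbaaba => bbaaba => aaaba => aba => aa
  | abbb => aab => b
  | aabaa => baa => aa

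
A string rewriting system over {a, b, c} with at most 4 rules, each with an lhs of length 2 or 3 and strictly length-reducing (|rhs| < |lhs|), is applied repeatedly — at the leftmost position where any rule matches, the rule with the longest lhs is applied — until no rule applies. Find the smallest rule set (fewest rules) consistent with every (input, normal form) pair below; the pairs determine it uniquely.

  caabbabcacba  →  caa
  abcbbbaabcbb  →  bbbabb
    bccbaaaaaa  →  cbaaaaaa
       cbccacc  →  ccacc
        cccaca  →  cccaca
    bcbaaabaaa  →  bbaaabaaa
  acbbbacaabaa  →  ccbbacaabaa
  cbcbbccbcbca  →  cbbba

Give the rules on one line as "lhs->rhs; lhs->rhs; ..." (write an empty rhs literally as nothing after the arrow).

abc->; acb->cc; bc->; bcb->bb

  | caabbabcacba => caabbacba => caabbcca => caabca => caa
  | abcbbbaabcbb => bbbaabcbb => bbbabb
  | bccbaaaaaa => cbaaaaaa
  | cbccacc => ccacc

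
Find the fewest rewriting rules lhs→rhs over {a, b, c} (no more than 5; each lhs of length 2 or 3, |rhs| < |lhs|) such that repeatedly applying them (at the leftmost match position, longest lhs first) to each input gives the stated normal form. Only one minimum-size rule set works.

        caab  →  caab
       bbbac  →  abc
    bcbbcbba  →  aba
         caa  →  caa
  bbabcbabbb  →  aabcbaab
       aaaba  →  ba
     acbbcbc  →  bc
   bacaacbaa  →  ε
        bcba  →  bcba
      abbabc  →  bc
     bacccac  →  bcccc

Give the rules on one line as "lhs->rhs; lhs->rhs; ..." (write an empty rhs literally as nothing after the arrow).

aaa->; ac->c; bb->a; ccb->b

  | caab
  | bbbac => abac => abc
  | bcbbcbba => bcacbba => bccbba => bbba => aba
  | caa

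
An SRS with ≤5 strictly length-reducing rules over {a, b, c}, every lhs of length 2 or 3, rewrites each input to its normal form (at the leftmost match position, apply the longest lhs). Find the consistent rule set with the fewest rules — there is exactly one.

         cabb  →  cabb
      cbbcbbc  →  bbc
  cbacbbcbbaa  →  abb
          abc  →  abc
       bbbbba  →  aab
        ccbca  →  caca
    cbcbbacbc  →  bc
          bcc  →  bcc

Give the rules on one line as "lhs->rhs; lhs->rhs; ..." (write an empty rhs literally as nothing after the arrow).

ba->b; bbb->ab; cb->; ccb->ca

  | cabb
  | cbbcbbc => bcbbc => bbc
  | cbacbbcbbaa => acbbcbbaa => abcbbaa => abbaa => abba => abb
  | abc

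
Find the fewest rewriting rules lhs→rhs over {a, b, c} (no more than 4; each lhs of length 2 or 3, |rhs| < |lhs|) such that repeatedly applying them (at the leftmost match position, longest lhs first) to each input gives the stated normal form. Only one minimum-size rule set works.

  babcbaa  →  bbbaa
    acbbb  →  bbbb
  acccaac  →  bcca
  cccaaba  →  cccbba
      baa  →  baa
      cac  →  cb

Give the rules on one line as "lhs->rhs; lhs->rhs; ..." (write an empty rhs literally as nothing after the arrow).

aab->bb; ab->a; ac->b

  | babcbaa => bacbaa => bbbaa
  | acbbb => bbbb
  | acccaac => bccaac => bccab => bcca
  | cccaaba => cccbba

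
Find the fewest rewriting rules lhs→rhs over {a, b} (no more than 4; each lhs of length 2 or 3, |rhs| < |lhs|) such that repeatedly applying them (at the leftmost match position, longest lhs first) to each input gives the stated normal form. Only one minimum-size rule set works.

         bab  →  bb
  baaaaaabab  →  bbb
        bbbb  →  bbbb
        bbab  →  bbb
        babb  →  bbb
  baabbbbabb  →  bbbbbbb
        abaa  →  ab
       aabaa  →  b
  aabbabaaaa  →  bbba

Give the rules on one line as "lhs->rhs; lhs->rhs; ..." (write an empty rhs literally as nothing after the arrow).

aa->; aaa->; bab->bb

  | bab => bb
  | baaaaaabab => baaabab => bbab => bbb
  | bbbb
  | bbab => bbb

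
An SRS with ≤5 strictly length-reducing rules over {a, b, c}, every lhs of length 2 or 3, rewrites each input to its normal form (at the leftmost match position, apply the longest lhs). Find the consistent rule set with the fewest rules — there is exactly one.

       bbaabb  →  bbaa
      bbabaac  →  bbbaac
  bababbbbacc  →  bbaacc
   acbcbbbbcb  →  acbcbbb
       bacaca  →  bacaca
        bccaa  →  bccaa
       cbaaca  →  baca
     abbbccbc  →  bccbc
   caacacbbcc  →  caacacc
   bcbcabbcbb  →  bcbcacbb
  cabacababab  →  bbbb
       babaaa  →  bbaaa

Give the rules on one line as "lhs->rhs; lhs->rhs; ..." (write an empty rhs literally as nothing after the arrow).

ab->b; abb->a; bbc->; cba->b

  | bbaabb => bbaa
  | bbabaac => bbbaac
  | bababbbbacc => bbabbbbacc => bbabbacc => bbaacc
  | acbcbbbbcb => acbcbbb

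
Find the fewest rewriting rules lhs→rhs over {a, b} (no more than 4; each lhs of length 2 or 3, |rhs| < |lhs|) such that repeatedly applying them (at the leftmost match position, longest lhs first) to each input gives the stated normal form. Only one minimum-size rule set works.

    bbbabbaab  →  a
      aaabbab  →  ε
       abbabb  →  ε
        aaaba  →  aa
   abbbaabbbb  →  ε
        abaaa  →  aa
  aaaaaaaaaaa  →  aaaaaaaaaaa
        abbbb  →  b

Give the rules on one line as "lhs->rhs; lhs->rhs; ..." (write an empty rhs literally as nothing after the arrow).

ab->; aba->; bb->

  | bbbabbaab => babbaab => bbaab => aab => a
  | aaabbab => aabab => ab => ε
  | abbabb => babb => bb => ε
  | aaaba => aa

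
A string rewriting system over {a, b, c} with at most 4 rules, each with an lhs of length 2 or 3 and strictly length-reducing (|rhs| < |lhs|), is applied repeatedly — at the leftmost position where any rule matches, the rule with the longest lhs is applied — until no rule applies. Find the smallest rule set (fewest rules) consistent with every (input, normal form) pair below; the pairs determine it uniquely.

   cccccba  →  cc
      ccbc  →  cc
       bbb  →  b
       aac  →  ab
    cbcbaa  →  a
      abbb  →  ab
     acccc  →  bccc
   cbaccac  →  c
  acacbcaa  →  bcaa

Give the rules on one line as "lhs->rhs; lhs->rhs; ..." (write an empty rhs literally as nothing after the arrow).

ac->b; bb->; cb->; cba->bb

  | cccccba => ccccbb => cccb => cc
  | ccbc => cc
  | bbb => b
  | aac => ab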